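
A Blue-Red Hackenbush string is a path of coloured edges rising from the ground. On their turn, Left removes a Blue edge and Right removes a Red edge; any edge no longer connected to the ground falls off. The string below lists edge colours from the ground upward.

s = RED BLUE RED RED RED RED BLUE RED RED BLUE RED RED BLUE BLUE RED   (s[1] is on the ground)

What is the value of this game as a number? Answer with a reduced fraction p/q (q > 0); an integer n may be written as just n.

-15795/16384

1 of 15 · R · max L −∞ · min R 0 gives -1
2 of 15 · RB · max L -1 · min R 0 gives -1/2
3 of 15 · RBR · max L -1 · min R -1/2 gives -3/4
4 of 15 · RBRR · max L -1 · min R -3/4 gives -7/8
5 of 15 · RBRRR · max L -1 · min R -7/8 gives -15/16
6 of 15 · RBRRRR · max L -1 · min R -15/16 gives -31/32
7 of 15 · RBRRRRB · max L -31/32 · min R -15/16 gives -61/64
8 of 15 · RBRRRRBR · max L -31/32 · min R -61/64 gives -123/128
9 of 15 · RBRRRRBRR · max L -31/32 · min R -123/128 gives -247/256
10 of 15 · RBRRRRBRRB · max L -247/256 · min R -123/128 gives -493/512
11 of 15 · RBRRRRBRRBR · max L -247/256 · min R -493/512 gives -987/1024
12 of 15 · RBRRRRBRRBRR · max L -247/256 · min R -987/1024 gives -1975/2048
13 of 15 · RBRRRRBRRBRRB · max L -1975/2048 · min R -987/1024 gives -3949/4096
14 of 15 · RBRRRRBRRBRRBB · max L -3949/4096 · min R -987/1024 gives -7897/8192
15 of 15 · RBRRRRBRRBRRBBR · max L -3949/4096 · min R -7897/8192 gives -15795/16384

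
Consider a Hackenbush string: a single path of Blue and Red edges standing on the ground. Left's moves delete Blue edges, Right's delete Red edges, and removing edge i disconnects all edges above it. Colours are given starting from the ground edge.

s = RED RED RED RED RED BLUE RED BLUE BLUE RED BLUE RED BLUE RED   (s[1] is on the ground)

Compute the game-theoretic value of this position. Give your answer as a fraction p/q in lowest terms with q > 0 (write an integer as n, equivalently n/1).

1 of 14 · R · max L −∞ · min R 0 → -1
2 of 14 · RR · max L −∞ · min R -1 → -2
3 of 14 · RRR · max L −∞ · min R -2 → -3
4 of 14 · RRRR · max L −∞ · min R -3 → -4
5 of 14 · RRRRR · max L −∞ · min R -4 → -5
6 of 14 · RRRRRB · max L -5 · min R -4 → -9/2
7 of 14 · RRRRRBR · max L -5 · min R -9/2 → -19/4
8 of 14 · RRRRRBRB · max L -19/4 · min R -9/2 → -37/8
9 of 14 · RRRRRBRBB · max L -37/8 · min R -9/2 → -73/16
10 of 14 · RRRRRBRBBR · max L -37/8 · min R -73/16 → -147/32
11 of 14 · RRRRRBRBBRB · max L -147/32 · min R -73/16 → -293/64
12 of 14 · RRRRRBRBBRBR · max L -147/32 · min R -293/64 → -587/128
13 of 14 · RRRRRBRBBRBRB · max L -587/128 · min R -293/64 → -1173/256
14 of 14 · RRRRRBRBBRBRBR · max L -587/128 · min R -1173/256 → -2347/512

-2347/512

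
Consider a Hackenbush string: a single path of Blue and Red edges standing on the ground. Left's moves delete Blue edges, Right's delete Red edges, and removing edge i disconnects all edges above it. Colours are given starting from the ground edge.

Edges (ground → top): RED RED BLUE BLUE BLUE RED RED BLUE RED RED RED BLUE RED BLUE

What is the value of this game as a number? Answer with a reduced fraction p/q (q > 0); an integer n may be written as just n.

1 of 14 · R · max L −∞ · min R 0 — -1
2 of 14 · RR · max L −∞ · min R -1 — -2
3 of 14 · RRB · max L -2 · min R -1 — -3/2
4 of 14 · RRBB · max L -3/2 · min R -1 — -5/4
5 of 14 · RRBBB · max L -5/4 · min R -1 — -9/8
6 of 14 · RRBBBR · max L -5/4 · min R -9/8 — -19/16
7 of 14 · RRBBBRR · max L -5/4 · min R -19/16 — -39/32
8 of 14 · RRBBBRRB · max L -39/32 · min R -19/16 — -77/64
9 of 14 · RRBBBRRBR · max L -39/32 · min R -77/64 — -155/128
10 of 14 · RRBBBRRBRR · max L -39/32 · min R -155/128 — -311/256
11 of 14 · RRBBBRRBRRR · max L -39/32 · min R -311/256 — -623/512
12 of 14 · RRBBBRRBRRRB · max L -623/512 · min R -311/256 — -1245/1024
13 of 14 · RRBBBRRBRRRBR · max L -623/512 · min R -1245/1024 — -2491/2048
14 of 14 · RRBBBRRBRRRBRB · max L -2491/2048 · min R -1245/1024 — -4981/4096

-4981/4096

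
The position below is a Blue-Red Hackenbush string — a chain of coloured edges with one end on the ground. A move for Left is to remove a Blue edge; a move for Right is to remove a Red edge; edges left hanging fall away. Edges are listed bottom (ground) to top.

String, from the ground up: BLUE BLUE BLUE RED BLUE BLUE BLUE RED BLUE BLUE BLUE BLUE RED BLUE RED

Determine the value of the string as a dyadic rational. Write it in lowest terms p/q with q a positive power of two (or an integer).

12021/4096

Prefix values for BLUE BLUE BLUE RED BLUE BLUE BLUE RED BLUE BLUE BLUE BLUE RED BLUE RED via {L|R} + simplicity:
edge 1 of 15 (BLUE): { 0 | (no moves) } so 1
edge 2 of 15 (BLUE): { 0, 1 | (no moves) } so 2
edge 3 of 15 (BLUE): { 0, 1, 2 | (no moves) } so 3
edge 4 of 15 (RED): { 0, 1, 2 | 3 } so 5/2
edge 5 of 15 (BLUE): { 0, 1, 2, 5/2 | 3 } so 11/4
edge 6 of 15 (BLUE): { 0, 1, 2, 5/2, 11/4 | 3 } so 23/8
edge 7 of 15 (BLUE): { 0, 1, 2, 5/2, 11/4, 23/8 | 3 } so 47/16
edge 8 of 15 (RED): { 0, 1, 2, 5/2, 11/4, 23/8 | 47/16, 3 } so 93/32
edge 9 of 15 (BLUE): { 0, 1, 2, 5/2, 11/4, 23/8, 93/32 | 47/16, 3 } so 187/64
edge 10 of 15 (BLUE): { 0, 1, 2, 5/2, 11/4, 23/8, 93/32, 187/64 | 47/16, 3 } so 375/128
edge 11 of 15 (BLUE): { 0, 1, 2, 5/2, 11/4, 23/8, 93/32, 187/64, 375/128 | 47/16, 3 } so 751/256
edge 12 of 15 (BLUE): { 0, 1, 2, 5/2, 11/4, 23/8, 93/32, 187/64, 375/128, 751/256 | 47/16, 3 } so 1503/512
edge 13 of 15 (RED): { 0, 1, 2, 5/2, 11/4, 23/8, 93/32, 187/64, 375/128, 751/256 | 1503/512, 47/16, 3 } so 3005/1024
edge 14 of 15 (BLUE): { 0, 1, 2, 5/2, 11/4, 23/8, 93/32, 187/64, 375/128, 751/256, 3005/1024 | 1503/512, 47/16, 3 } so 6011/2048
edge 15 of 15 (RED): { 0, 1, 2, 5/2, 11/4, 23/8, 93/32, 187/64, 375/128, 751/256, 3005/1024 | 6011/2048, 1503/512, 47/16, 3 } so 12021/4096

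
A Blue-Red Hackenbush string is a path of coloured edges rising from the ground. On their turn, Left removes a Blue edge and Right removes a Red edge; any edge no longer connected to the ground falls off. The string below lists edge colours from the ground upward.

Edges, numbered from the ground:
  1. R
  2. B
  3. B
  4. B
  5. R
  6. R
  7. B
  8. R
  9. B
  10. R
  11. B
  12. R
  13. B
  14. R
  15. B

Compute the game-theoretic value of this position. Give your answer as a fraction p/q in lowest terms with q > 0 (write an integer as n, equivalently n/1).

-3413/16384

edge 1 of 15 (R): { ∅ | 0 } => -1
edge 2 of 15 (B): { -1 | 0 } => -1/2
edge 3 of 15 (B): { -1, -1/2 | 0 } => -1/4
edge 4 of 15 (B): { -1, -1/2, -1/4 | 0 } => -1/8
edge 5 of 15 (R): { -1, -1/2, -1/4 | -1/8, 0 } => -3/16
edge 6 of 15 (R): { -1, -1/2, -1/4 | -3/16, -1/8, 0 } => -7/32
edge 7 of 15 (B): { -1, -1/2, -1/4, -7/32 | -3/16, -1/8, 0 } => -13/64
edge 8 of 15 (R): { -1, -1/2, -1/4, -7/32 | -13/64, -3/16, -1/8, 0 } => -27/128
edge 9 of 15 (B): { -1, -1/2, -1/4, -7/32, -27/128 | -13/64, -3/16, -1/8, 0 } => -53/256
edge 10 of 15 (R): { -1, -1/2, -1/4, -7/32, -27/128 | -53/256, -13/64, -3/16, -1/8, 0 } => -107/512
edge 11 of 15 (B): { -1, -1/2, -1/4, -7/32, -27/128, -107/512 | -53/256, -13/64, -3/16, -1/8, 0 } => -213/1024
edge 12 of 15 (R): { -1, -1/2, -1/4, -7/32, -27/128, -107/512 | -213/1024, -53/256, -13/64, -3/16, -1/8, 0 } => -427/2048
edge 13 of 15 (B): { -1, -1/2, -1/4, -7/32, -27/128, -107/512, -427/2048 | -213/1024, -53/256, -13/64, -3/16, -1/8, 0 } => -853/4096
edge 14 of 15 (R): { -1, -1/2, -1/4, -7/32, -27/128, -107/512, -427/2048 | -853/4096, -213/1024, -53/256, -13/64, -3/16, -1/8, 0 } => -1707/8192
edge 15 of 15 (B): { -1, -1/2, -1/4, -7/32, -27/128, -107/512, -427/2048, -1707/8192 | -853/4096, -213/1024, -53/256, -13/64, -3/16, -1/8, 0 } => -3413/16384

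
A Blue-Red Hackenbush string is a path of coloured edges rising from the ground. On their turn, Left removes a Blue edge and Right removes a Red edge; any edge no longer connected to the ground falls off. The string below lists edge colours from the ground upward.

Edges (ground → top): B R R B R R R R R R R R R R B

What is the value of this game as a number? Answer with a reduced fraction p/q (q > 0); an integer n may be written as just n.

edge 1 of 15 (B): { 0 | — } -> 1
edge 2 of 15 (R): { 0 | 1 } -> 1/2
edge 3 of 15 (R): { 0 | 1/2,1 } -> 1/4
edge 4 of 15 (B): { 0,1/4 | 1/2,1 } -> 3/8
edge 5 of 15 (R): { 0,1/4 | 3/8,1/2,1 } -> 5/16
edge 6 of 15 (R): { 0,1/4 | 5/16,3/8,1/2,1 } -> 9/32
edge 7 of 15 (R): { 0,1/4 | 9/32,5/16,3/8,1/2,1 } -> 17/64
edge 8 of 15 (R): { 0,1/4 | 17/64,9/32,5/16,3/8,1/2,1 } -> 33/128
edge 9 of 15 (R): { 0,1/4 | 33/128,17/64,9/32,5/16,3/8,1/2,1 } -> 65/256
edge 10 of 15 (R): { 0,1/4 | 65/256,33/128,17/64,9/32,5/16,3/8,1/2,1 } -> 129/512
edge 11 of 15 (R): { 0,1/4 | 129/512,65/256,33/128,17/64,9/32,5/16,3/8,1/2,1 } -> 257/1024
edge 12 of 15 (R): { 0,1/4 | 257/1024,129/512,65/256,33/128,17/64,9/32,5/16,3/8,1/2,1 } -> 513/2048
edge 13 of 15 (R): { 0,1/4 | 513/2048,257/1024,129/512,65/256,33/128,17/64,9/32,5/16,3/8,1/2,1 } -> 1025/4096
edge 14 of 15 (R): { 0,1/4 | 1025/4096,513/2048,257/1024,129/512,65/256,33/128,17/64,9/32,5/16,3/8,1/2,1 } -> 2049/8192
edge 15 of 15 (B): { 0,1/4,2049/8192 | 1025/4096,513/2048,257/1024,129/512,65/256,33/128,17/64,9/32,5/16,3/8,1/2,1 } -> 4099/16384

4099/16384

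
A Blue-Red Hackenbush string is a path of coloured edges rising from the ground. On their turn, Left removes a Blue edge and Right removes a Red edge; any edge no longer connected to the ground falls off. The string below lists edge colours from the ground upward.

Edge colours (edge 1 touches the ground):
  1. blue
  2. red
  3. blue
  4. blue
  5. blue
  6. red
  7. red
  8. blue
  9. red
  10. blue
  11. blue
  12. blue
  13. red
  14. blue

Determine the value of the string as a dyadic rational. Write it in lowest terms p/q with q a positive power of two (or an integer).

7355/8192

b: Left { 0 }, Right { ∅ } gives simplest 1
br: Left { 0 }, Right { 1 } gives simplest 1/2
brb: Left { 0 1/2 }, Right { 1 } gives simplest 3/4
brbb: Left { 0 1/2 3/4 }, Right { 1 } gives simplest 7/8
brbbb: Left { 0 1/2 3/4 7/8 }, Right { 1 } gives simplest 15/16
brbbbr: Left { 0 1/2 3/4 7/8 }, Right { 15/16 1 } gives simplest 29/32
brbbbrr: Left { 0 1/2 3/4 7/8 }, Right { 29/32 15/16 1 } gives simplest 57/64
brbbbrrb: Left { 0 1/2 3/4 7/8 57/64 }, Right { 29/32 15/16 1 } gives simplest 115/128
brbbbrrbr: Left { 0 1/2 3/4 7/8 57/64 }, Right { 115/128 29/32 15/16 1 } gives simplest 229/256
brbbbrrbrb: Left { 0 1/2 3/4 7/8 57/64 229/256 }, Right { 115/128 29/32 15/16 1 } gives simplest 459/512
brbbbrrbrbb: Left { 0 1/2 3/4 7/8 57/64 229/256 459/512 }, Right { 115/128 29/32 15/16 1 } gives simplest 919/1024
brbbbrrbrbbb: Left { 0 1/2 3/4 7/8 57/64 229/256 459/512 919/1024 }, Right { 115/128 29/32 15/16 1 } gives simplest 1839/2048
brbbbrrbrbbbr: Left { 0 1/2 3/4 7/8 57/64 229/256 459/512 919/1024 }, Right { 1839/2048 115/128 29/32 15/16 1 } gives simplest 3677/4096
brbbbrrbrbbbrb: Left { 0 1/2 3/4 7/8 57/64 229/256 459/512 919/1024 3677/4096 }, Right { 1839/2048 115/128 29/32 15/16 1 } gives simplest 7355/8192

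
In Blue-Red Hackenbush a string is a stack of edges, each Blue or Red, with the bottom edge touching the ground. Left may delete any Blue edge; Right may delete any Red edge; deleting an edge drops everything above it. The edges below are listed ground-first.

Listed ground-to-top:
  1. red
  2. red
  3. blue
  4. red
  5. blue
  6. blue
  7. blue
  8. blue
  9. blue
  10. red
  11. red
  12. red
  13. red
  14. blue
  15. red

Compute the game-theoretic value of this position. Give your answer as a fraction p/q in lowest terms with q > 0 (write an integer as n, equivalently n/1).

-12411/8192

Build v(s[:k]) for k = 1..15, string s = red red blue red blue blue blue blue blue red red red red blue red.
v(r) = { · | 0 } → -1
v(rr) = { · | -1,0 } → -2
v(rrb) = { -2 | -1,0 } → -3/2
v(rrbr) = { -2 | -3/2,-1,0 } → -7/4
v(rrbrb) = { -2,-7/4 | -3/2,-1,0 } → -13/8
v(rrbrbb) = { -2,-7/4,-13/8 | -3/2,-1,0 } → -25/16
v(rrbrbbb) = { -2,-7/4,-13/8,-25/16 | -3/2,-1,0 } → -49/32
v(rrbrbbbb) = { -2,-7/4,-13/8,-25/16,-49/32 | -3/2,-1,0 } → -97/64
v(rrbrbbbbb) = { -2,-7/4,-13/8,-25/16,-49/32,-97/64 | -3/2,-1,0 } → -193/128
v(rrbrbbbbbr) = { -2,-7/4,-13/8,-25/16,-49/32,-97/64 | -193/128,-3/2,-1,0 } → -387/256
v(rrbrbbbbbrr) = { -2,-7/4,-13/8,-25/16,-49/32,-97/64 | -387/256,-193/128,-3/2,-1,0 } → -775/512
v(rrbrbbbbbrrr) = { -2,-7/4,-13/8,-25/16,-49/32,-97/64 | -775/512,-387/256,-193/128,-3/2,-1,0 } → -1551/1024
v(rrbrbbbbbrrrr) = { -2,-7/4,-13/8,-25/16,-49/32,-97/64 | -1551/1024,-775/512,-387/256,-193/128,-3/2,-1,0 } → -3103/2048
v(rrbrbbbbbrrrrb) = { -2,-7/4,-13/8,-25/16,-49/32,-97/64,-3103/2048 | -1551/1024,-775/512,-387/256,-193/128,-3/2,-1,0 } → -6205/4096
v(rrbrbbbbbrrrrbr) = { -2,-7/4,-13/8,-25/16,-49/32,-97/64,-3103/2048 | -6205/4096,-1551/1024,-775/512,-387/256,-193/128,-3/2,-1,0 } → -12411/8192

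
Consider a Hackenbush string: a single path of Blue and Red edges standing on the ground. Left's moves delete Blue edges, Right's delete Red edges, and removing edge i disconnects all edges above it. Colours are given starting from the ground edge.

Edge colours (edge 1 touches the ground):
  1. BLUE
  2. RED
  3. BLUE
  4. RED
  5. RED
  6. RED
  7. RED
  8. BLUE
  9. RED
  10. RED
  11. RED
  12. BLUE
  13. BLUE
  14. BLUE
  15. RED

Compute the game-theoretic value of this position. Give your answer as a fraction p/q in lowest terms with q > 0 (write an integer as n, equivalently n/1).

8477/16384

Build v(s[:k]) for k = 1..15, string s = BLUE RED BLUE RED RED RED RED BLUE RED RED RED BLUE BLUE BLUE RED.
edge 1 of 15 (BLUE): { 0 | ∅ } -> 1
edge 2 of 15 (RED): { 0 | 1 } -> 1/2
edge 3 of 15 (BLUE): { 0; 1/2 | 1 } -> 3/4
edge 4 of 15 (RED): { 0; 1/2 | 3/4; 1 } -> 5/8
edge 5 of 15 (RED): { 0; 1/2 | 5/8; 3/4; 1 } -> 9/16
edge 6 of 15 (RED): { 0; 1/2 | 9/16; 5/8; 3/4; 1 } -> 17/32
edge 7 of 15 (RED): { 0; 1/2 | 17/32; 9/16; 5/8; 3/4; 1 } -> 33/64
edge 8 of 15 (BLUE): { 0; 1/2; 33/64 | 17/32; 9/16; 5/8; 3/4; 1 } -> 67/128
edge 9 of 15 (RED): { 0; 1/2; 33/64 | 67/128; 17/32; 9/16; 5/8; 3/4; 1 } -> 133/256
edge 10 of 15 (RED): { 0; 1/2; 33/64 | 133/256; 67/128; 17/32; 9/16; 5/8; 3/4; 1 } -> 265/512
edge 11 of 15 (RED): { 0; 1/2; 33/64 | 265/512; 133/256; 67/128; 17/32; 9/16; 5/8; 3/4; 1 } -> 529/1024
edge 12 of 15 (BLUE): { 0; 1/2; 33/64; 529/1024 | 265/512; 133/256; 67/128; 17/32; 9/16; 5/8; 3/4; 1 } -> 1059/2048
edge 13 of 15 (BLUE): { 0; 1/2; 33/64; 529/1024; 1059/2048 | 265/512; 133/256; 67/128; 17/32; 9/16; 5/8; 3/4; 1 } -> 2119/4096
edge 14 of 15 (BLUE): { 0; 1/2; 33/64; 529/1024; 1059/2048; 2119/4096 | 265/512; 133/256; 67/128; 17/32; 9/16; 5/8; 3/4; 1 } -> 4239/8192
edge 15 of 15 (RED): { 0; 1/2; 33/64; 529/1024; 1059/2048; 2119/4096 | 4239/8192; 265/512; 133/256; 67/128; 17/32; 9/16; 5/8; 3/4; 1 } -> 8477/16384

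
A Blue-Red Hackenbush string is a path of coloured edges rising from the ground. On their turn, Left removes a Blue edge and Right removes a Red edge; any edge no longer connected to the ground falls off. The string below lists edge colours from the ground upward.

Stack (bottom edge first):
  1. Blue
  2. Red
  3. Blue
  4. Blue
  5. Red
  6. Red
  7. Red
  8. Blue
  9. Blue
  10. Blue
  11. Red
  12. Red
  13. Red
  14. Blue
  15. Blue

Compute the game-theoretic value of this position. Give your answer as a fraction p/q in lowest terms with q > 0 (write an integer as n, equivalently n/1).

Prefix values for Blue Red Blue Blue Red Red Red Blue Blue Blue Red Red Red Blue Blue via {L|R} + simplicity:
g_1 [B]  L=[0]  R=[(no moves)]  => 1
g_2 [BR]  L=[0]  R=[1]  => 1/2
g_3 [BRB]  L=[0; 1/2]  R=[1]  => 3/4
g_4 [BRBB]  L=[0; 1/2; 3/4]  R=[1]  => 7/8
g_5 [BRBBR]  L=[0; 1/2; 3/4]  R=[7/8; 1]  => 13/16
g_6 [BRBBRR]  L=[0; 1/2; 3/4]  R=[13/16; 7/8; 1]  => 25/32
g_7 [BRBBRRR]  L=[0; 1/2; 3/4]  R=[25/32; 13/16; 7/8; 1]  => 49/64
g_8 [BRBBRRRB]  L=[0; 1/2; 3/4; 49/64]  R=[25/32; 13/16; 7/8; 1]  => 99/128
g_9 [BRBBRRRBB]  L=[0; 1/2; 3/4; 49/64; 99/128]  R=[25/32; 13/16; 7/8; 1]  => 199/256
g_10 [BRBBRRRBBB]  L=[0; 1/2; 3/4; 49/64; 99/128; 199/256]  R=[25/32; 13/16; 7/8; 1]  => 399/512
g_11 [BRBBRRRBBBR]  L=[0; 1/2; 3/4; 49/64; 99/128; 199/256]  R=[399/512; 25/32; 13/16; 7/8; 1]  => 797/1024
g_12 [BRBBRRRBBBRR]  L=[0; 1/2; 3/4; 49/64; 99/128; 199/256]  R=[797/1024; 399/512; 25/32; 13/16; 7/8; 1]  => 1593/2048
g_13 [BRBBRRRBBBRRR]  L=[0; 1/2; 3/4; 49/64; 99/128; 199/256]  R=[1593/2048; 797/1024; 399/512; 25/32; 13/16; 7/8; 1]  => 3185/4096
g_14 [BRBBRRRBBBRRRB]  L=[0; 1/2; 3/4; 49/64; 99/128; 199/256; 3185/4096]  R=[1593/2048; 797/1024; 399/512; 25/32; 13/16; 7/8; 1]  => 6371/8192
g_15 [BRBBRRRBBBRRRBB]  L=[0; 1/2; 3/4; 49/64; 99/128; 199/256; 3185/4096; 6371/8192]  R=[1593/2048; 797/1024; 399/512; 25/32; 13/16; 7/8; 1]  => 12743/16384

12743/16384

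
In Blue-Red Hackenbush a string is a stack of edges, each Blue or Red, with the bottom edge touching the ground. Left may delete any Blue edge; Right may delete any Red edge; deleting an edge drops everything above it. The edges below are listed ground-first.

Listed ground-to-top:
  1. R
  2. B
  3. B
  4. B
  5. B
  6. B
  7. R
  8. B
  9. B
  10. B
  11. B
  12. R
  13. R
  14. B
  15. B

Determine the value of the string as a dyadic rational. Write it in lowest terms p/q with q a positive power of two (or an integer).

1 of 15 · R · max L −∞ · min R 0 = -1
2 of 15 · RB · max L -1 · min R 0 = -1/2
3 of 15 · RBB · max L -1/2 · min R 0 = -1/4
4 of 15 · RBBB · max L -1/4 · min R 0 = -1/8
5 of 15 · RBBBB · max L -1/8 · min R 0 = -1/16
6 of 15 · RBBBBB · max L -1/16 · min R 0 = -1/32
7 of 15 · RBBBBBR · max L -1/16 · min R -1/32 = -3/64
8 of 15 · RBBBBBRB · max L -3/64 · min R -1/32 = -5/128
9 of 15 · RBBBBBRBB · max L -5/128 · min R -1/32 = -9/256
10 of 15 · RBBBBBRBBB · max L -9/256 · min R -1/32 = -17/512
11 of 15 · RBBBBBRBBBB · max L -17/512 · min R -1/32 = -33/1024
12 of 15 · RBBBBBRBBBBR · max L -17/512 · min R -33/1024 = -67/2048
13 of 15 · RBBBBBRBBBBRR · max L -17/512 · min R -67/2048 = -135/4096
14 of 15 · RBBBBBRBBBBRRB · max L -135/4096 · min R -67/2048 = -269/8192
15 of 15 · RBBBBBRBBBBRRBB · max L -269/8192 · min R -67/2048 = -537/16384

-537/16384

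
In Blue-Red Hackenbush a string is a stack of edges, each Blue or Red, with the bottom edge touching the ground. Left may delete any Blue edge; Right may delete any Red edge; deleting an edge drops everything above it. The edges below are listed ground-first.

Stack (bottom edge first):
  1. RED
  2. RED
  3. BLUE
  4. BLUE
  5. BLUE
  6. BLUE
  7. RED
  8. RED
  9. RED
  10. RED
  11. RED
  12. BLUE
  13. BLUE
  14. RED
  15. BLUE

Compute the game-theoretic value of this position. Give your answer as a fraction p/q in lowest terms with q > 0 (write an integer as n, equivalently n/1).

edge 1 of 15 (RED): {  | 0 } — -1
edge 2 of 15 (RED): {  | -1 0 } — -2
edge 3 of 15 (BLUE): { -2 | -1 0 } — -3/2
edge 4 of 15 (BLUE): { -2 -3/2 | -1 0 } — -5/4
edge 5 of 15 (BLUE): { -2 -3/2 -5/4 | -1 0 } — -9/8
edge 6 of 15 (BLUE): { -2 -3/2 -5/4 -9/8 | -1 0 } — -17/16
edge 7 of 15 (RED): { -2 -3/2 -5/4 -9/8 | -17/16 -1 0 } — -35/32
edge 8 of 15 (RED): { -2 -3/2 -5/4 -9/8 | -35/32 -17/16 -1 0 } — -71/64
edge 9 of 15 (RED): { -2 -3/2 -5/4 -9/8 | -71/64 -35/32 -17/16 -1 0 } — -143/128
edge 10 of 15 (RED): { -2 -3/2 -5/4 -9/8 | -143/128 -71/64 -35/32 -17/16 -1 0 } — -287/256
edge 11 of 15 (RED): { -2 -3/2 -5/4 -9/8 | -287/256 -143/128 -71/64 -35/32 -17/16 -1 0 } — -575/512
edge 12 of 15 (BLUE): { -2 -3/2 -5/4 -9/8 -575/512 | -287/256 -143/128 -71/64 -35/32 -17/16 -1 0 } — -1149/1024
edge 13 of 15 (BLUE): { -2 -3/2 -5/4 -9/8 -575/512 -1149/1024 | -287/256 -143/128 -71/64 -35/32 -17/16 -1 0 } — -2297/2048
edge 14 of 15 (RED): { -2 -3/2 -5/4 -9/8 -575/512 -1149/1024 | -2297/2048 -287/256 -143/128 -71/64 -35/32 -17/16 -1 0 } — -4595/4096
edge 15 of 15 (BLUE): { -2 -3/2 -5/4 -9/8 -575/512 -1149/1024 -4595/4096 | -2297/2048 -287/256 -143/128 -71/64 -35/32 -17/16 -1 0 } — -9189/8192

-9189/8192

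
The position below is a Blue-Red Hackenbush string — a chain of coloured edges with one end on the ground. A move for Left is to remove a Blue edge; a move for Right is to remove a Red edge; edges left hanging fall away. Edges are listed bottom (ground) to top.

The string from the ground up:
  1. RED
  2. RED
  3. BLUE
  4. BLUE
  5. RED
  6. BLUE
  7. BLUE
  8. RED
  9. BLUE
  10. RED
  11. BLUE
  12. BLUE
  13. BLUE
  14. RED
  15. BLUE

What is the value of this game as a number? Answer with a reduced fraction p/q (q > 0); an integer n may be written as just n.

Prefix values for RED RED BLUE BLUE RED BLUE BLUE RED BLUE RED BLUE BLUE BLUE RED BLUE via {L|R} + simplicity:
R: Left { (no moves) }, Right { 0 } = simplest -1
RR: Left { (no moves) }, Right { -1, 0 } = simplest -2
RRB: Left { -2 }, Right { -1, 0 } = simplest -3/2
RRBB: Left { -2, -3/2 }, Right { -1, 0 } = simplest -5/4
RRBBR: Left { -2, -3/2 }, Right { -5/4, -1, 0 } = simplest -11/8
RRBBRB: Left { -2, -3/2, -11/8 }, Right { -5/4, -1, 0 } = simplest -21/16
RRBBRBB: Left { -2, -3/2, -11/8, -21/16 }, Right { -5/4, -1, 0 } = simplest -41/32
RRBBRBBR: Left { -2, -3/2, -11/8, -21/16 }, Right { -41/32, -5/4, -1, 0 } = simplest -83/64
RRBBRBBRB: Left { -2, -3/2, -11/8, -21/16, -83/64 }, Right { -41/32, -5/4, -1, 0 } = simplest -165/128
RRBBRBBRBR: Left { -2, -3/2, -11/8, -21/16, -83/64 }, Right { -165/128, -41/32, -5/4, -1, 0 } = simplest -331/256
RRBBRBBRBRB: Left { -2, -3/2, -11/8, -21/16, -83/64, -331/256 }, Right { -165/128, -41/32, -5/4, -1, 0 } = simplest -661/512
RRBBRBBRBRBB: Left { -2, -3/2, -11/8, -21/16, -83/64, -331/256, -661/512 }, Right { -165/128, -41/32, -5/4, -1, 0 } = simplest -1321/1024
RRBBRBBRBRBBB: Left { -2, -3/2, -11/8, -21/16, -83/64, -331/256, -661/512, -1321/1024 }, Right { -165/128, -41/32, -5/4, -1, 0 } = simplest -2641/2048
RRBBRBBRBRBBBR: Left { -2, -3/2, -11/8, -21/16, -83/64, -331/256, -661/512, -1321/1024 }, Right { -2641/2048, -165/128, -41/32, -5/4, -1, 0 } = simplest -5283/4096
RRBBRBBRBRBBBRB: Left { -2, -3/2, -11/8, -21/16, -83/64, -331/256, -661/512, -1321/1024, -5283/4096 }, Right { -2641/2048, -165/128, -41/32, -5/4, -1, 0 } = simplest -10565/8192

-10565/8192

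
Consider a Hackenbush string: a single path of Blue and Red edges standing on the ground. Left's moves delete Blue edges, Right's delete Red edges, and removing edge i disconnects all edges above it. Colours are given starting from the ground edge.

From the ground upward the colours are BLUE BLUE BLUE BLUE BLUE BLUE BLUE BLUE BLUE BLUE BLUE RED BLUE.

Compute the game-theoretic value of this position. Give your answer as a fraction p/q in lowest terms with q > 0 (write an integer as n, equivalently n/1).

43/4

Prefix values for BLUE BLUE BLUE BLUE BLUE BLUE BLUE BLUE BLUE BLUE BLUE RED BLUE via {L|R} + simplicity:
B: Left { 0 }, Right { none } ⇒ simplest 1
BB: Left { 0 1 }, Right { none } ⇒ simplest 2
BBB: Left { 0 1 2 }, Right { none } ⇒ simplest 3
BBBB: Left { 0 1 2 3 }, Right { none } ⇒ simplest 4
BBBBB: Left { 0 1 2 3 4 }, Right { none } ⇒ simplest 5
BBBBBB: Left { 0 1 2 3 4 5 }, Right { none } ⇒ simplest 6
BBBBBBB: Left { 0 1 2 3 4 5 6 }, Right { none } ⇒ simplest 7
BBBBBBBB: Left { 0 1 2 3 4 5 6 7 }, Right { none } ⇒ simplest 8
BBBBBBBBB: Left { 0 1 2 3 4 5 6 7 8 }, Right { none } ⇒ simplest 9
BBBBBBBBBB: Left { 0 1 2 3 4 5 6 7 8 9 }, Right { none } ⇒ simplest 10
BBBBBBBBBBB: Left { 0 1 2 3 4 5 6 7 8 9 10 }, Right { none } ⇒ simplest 11
BBBBBBBBBBBR: Left { 0 1 2 3 4 5 6 7 8 9 10 }, Right { 11 } ⇒ simplest 21/2
BBBBBBBBBBBRB: Left { 0 1 2 3 4 5 6 7 8 9 10 21/2 }, Right { 11 } ⇒ simplest 43/4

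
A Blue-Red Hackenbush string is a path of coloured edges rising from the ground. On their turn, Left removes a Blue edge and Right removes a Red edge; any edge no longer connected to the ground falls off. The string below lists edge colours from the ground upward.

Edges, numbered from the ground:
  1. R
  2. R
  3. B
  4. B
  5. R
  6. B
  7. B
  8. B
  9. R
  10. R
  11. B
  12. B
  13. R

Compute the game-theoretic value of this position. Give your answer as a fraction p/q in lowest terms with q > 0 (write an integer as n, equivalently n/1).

-2611/2048

Prefix values for R R B B R B B B R R B B R via {L|R} + simplicity:
edge 1 of 13 (R): { · | 0 } → -1
edge 2 of 13 (R): { · | -1 0 } → -2
edge 3 of 13 (B): { -2 | -1 0 } → -3/2
edge 4 of 13 (B): { -2 -3/2 | -1 0 } → -5/4
edge 5 of 13 (R): { -2 -3/2 | -5/4 -1 0 } → -11/8
edge 6 of 13 (B): { -2 -3/2 -11/8 | -5/4 -1 0 } → -21/16
edge 7 of 13 (B): { -2 -3/2 -11/8 -21/16 | -5/4 -1 0 } → -41/32
edge 8 of 13 (B): { -2 -3/2 -11/8 -21/16 -41/32 | -5/4 -1 0 } → -81/64
edge 9 of 13 (R): { -2 -3/2 -11/8 -21/16 -41/32 | -81/64 -5/4 -1 0 } → -163/128
edge 10 of 13 (R): { -2 -3/2 -11/8 -21/16 -41/32 | -163/128 -81/64 -5/4 -1 0 } → -327/256
edge 11 of 13 (B): { -2 -3/2 -11/8 -21/16 -41/32 -327/256 | -163/128 -81/64 -5/4 -1 0 } → -653/512
edge 12 of 13 (B): { -2 -3/2 -11/8 -21/16 -41/32 -327/256 -653/512 | -163/128 -81/64 -5/4 -1 0 } → -1305/1024
edge 13 of 13 (R): { -2 -3/2 -11/8 -21/16 -41/32 -327/256 -653/512 | -1305/1024 -163/128 -81/64 -5/4 -1 0 } → -2611/2048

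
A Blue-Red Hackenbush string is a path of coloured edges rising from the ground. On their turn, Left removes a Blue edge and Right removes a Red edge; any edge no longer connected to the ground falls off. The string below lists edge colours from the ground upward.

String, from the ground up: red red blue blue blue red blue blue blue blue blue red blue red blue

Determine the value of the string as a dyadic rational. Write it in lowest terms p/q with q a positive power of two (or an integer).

Recurse on prefixes of the 15-edge string red red blue blue blue red blue blue blue blue blue red blue red blue:
r: Left { (no moves) }, Right { 0 } = simplest -1
rr: Left { (no moves) }, Right { -1, 0 } = simplest -2
rrb: Left { -2 }, Right { -1, 0 } = simplest -3/2
rrbb: Left { -2, -3/2 }, Right { -1, 0 } = simplest -5/4
rrbbb: Left { -2, -3/2, -5/4 }, Right { -1, 0 } = simplest -9/8
rrbbbr: Left { -2, -3/2, -5/4 }, Right { -9/8, -1, 0 } = simplest -19/16
rrbbbrb: Left { -2, -3/2, -5/4, -19/16 }, Right { -9/8, -1, 0 } = simplest -37/32
rrbbbrbb: Left { -2, -3/2, -5/4, -19/16, -37/32 }, Right { -9/8, -1, 0 } = simplest -73/64
rrbbbrbbb: Left { -2, -3/2, -5/4, -19/16, -37/32, -73/64 }, Right { -9/8, -1, 0 } = simplest -145/128
rrbbbrbbbb: Left { -2, -3/2, -5/4, -19/16, -37/32, -73/64, -145/128 }, Right { -9/8, -1, 0 } = simplest -289/256
rrbbbrbbbbb: Left { -2, -3/2, -5/4, -19/16, -37/32, -73/64, -145/128, -289/256 }, Right { -9/8, -1, 0 } = simplest -577/512
rrbbbrbbbbbr: Left { -2, -3/2, -5/4, -19/16, -37/32, -73/64, -145/128, -289/256 }, Right { -577/512, -9/8, -1, 0 } = simplest -1155/1024
rrbbbrbbbbbrb: Left { -2, -3/2, -5/4, -19/16, -37/32, -73/64, -145/128, -289/256, -1155/1024 }, Right { -577/512, -9/8, -1, 0 } = simplest -2309/2048
rrbbbrbbbbbrbr: Left { -2, -3/2, -5/4, -19/16, -37/32, -73/64, -145/128, -289/256, -1155/1024 }, Right { -2309/2048, -577/512, -9/8, -1, 0 } = simplest -4619/4096
rrbbbrbbbbbrbrb: Left { -2, -3/2, -5/4, -19/16, -37/32, -73/64, -145/128, -289/256, -1155/1024, -4619/4096 }, Right { -2309/2048, -577/512, -9/8, -1, 0 } = simplest -9237/8192

-9237/8192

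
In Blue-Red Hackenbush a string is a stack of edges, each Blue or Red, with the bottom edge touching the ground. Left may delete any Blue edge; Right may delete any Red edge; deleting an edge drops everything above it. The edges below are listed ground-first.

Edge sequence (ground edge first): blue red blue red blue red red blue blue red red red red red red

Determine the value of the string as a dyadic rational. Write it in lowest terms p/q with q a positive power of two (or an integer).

step 1: add blue to get b; options L={ 0 } R={ (no moves) } => 1
step 2: add red to get br; options L={ 0 } R={ 1 } => 1/2
step 3: add blue to get brb; options L={ 0; 1/2 } R={ 1 } => 3/4
step 4: add red to get brbr; options L={ 0; 1/2 } R={ 3/4; 1 } => 5/8
step 5: add blue to get brbrb; options L={ 0; 1/2; 5/8 } R={ 3/4; 1 } => 11/16
step 6: add red to get brbrbr; options L={ 0; 1/2; 5/8 } R={ 11/16; 3/4; 1 } => 21/32
step 7: add red to get brbrbrr; options L={ 0; 1/2; 5/8 } R={ 21/32; 11/16; 3/4; 1 } => 41/64
step 8: add blue to get brbrbrrb; options L={ 0; 1/2; 5/8; 41/64 } R={ 21/32; 11/16; 3/4; 1 } => 83/128
step 9: add blue to get brbrbrrbb; options L={ 0; 1/2; 5/8; 41/64; 83/128 } R={ 21/32; 11/16; 3/4; 1 } => 167/256
step 10: add red to get brbrbrrbbr; options L={ 0; 1/2; 5/8; 41/64; 83/128 } R={ 167/256; 21/32; 11/16; 3/4; 1 } => 333/512
step 11: add red to get brbrbrrbbrr; options L={ 0; 1/2; 5/8; 41/64; 83/128 } R={ 333/512; 167/256; 21/32; 11/16; 3/4; 1 } => 665/1024
step 12: add red to get brbrbrrbbrrr; options L={ 0; 1/2; 5/8; 41/64; 83/128 } R={ 665/1024; 333/512; 167/256; 21/32; 11/16; 3/4; 1 } => 1329/2048
step 13: add red to get brbrbrrbbrrrr; options L={ 0; 1/2; 5/8; 41/64; 83/128 } R={ 1329/2048; 665/1024; 333/512; 167/256; 21/32; 11/16; 3/4; 1 } => 2657/4096
step 14: add red to get brbrbrrbbrrrrr; options L={ 0; 1/2; 5/8; 41/64; 83/128 } R={ 2657/4096; 1329/2048; 665/1024; 333/512; 167/256; 21/32; 11/16; 3/4; 1 } => 5313/8192
step 15: add red to get brbrbrrbbrrrrrr; options L={ 0; 1/2; 5/8; 41/64; 83/128 } R={ 5313/8192; 2657/4096; 1329/2048; 665/1024; 333/512; 167/256; 21/32; 11/16; 3/4; 1 } => 10625/16384

10625/16384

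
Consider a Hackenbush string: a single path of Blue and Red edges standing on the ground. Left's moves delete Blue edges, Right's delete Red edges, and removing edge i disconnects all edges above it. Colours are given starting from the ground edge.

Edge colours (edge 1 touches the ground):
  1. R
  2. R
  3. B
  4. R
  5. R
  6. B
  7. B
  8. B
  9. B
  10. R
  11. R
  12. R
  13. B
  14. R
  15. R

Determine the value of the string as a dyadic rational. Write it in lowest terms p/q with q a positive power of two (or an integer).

-14455/8192

Build val(s[:k]) for k = 1..15, string s = R R B R R B B B B R R R B R R.
1 of 15 · R · max L −∞ · min R 0 -> -1
2 of 15 · RR · max L −∞ · min R -1 -> -2
3 of 15 · RRB · max L -2 · min R -1 -> -3/2
4 of 15 · RRBR · max L -2 · min R -3/2 -> -7/4
5 of 15 · RRBRR · max L -2 · min R -7/4 -> -15/8
6 of 15 · RRBRRB · max L -15/8 · min R -7/4 -> -29/16
7 of 15 · RRBRRBB · max L -29/16 · min R -7/4 -> -57/32
8 of 15 · RRBRRBBB · max L -57/32 · min R -7/4 -> -113/64
9 of 15 · RRBRRBBBB · max L -113/64 · min R -7/4 -> -225/128
10 of 15 · RRBRRBBBBR · max L -113/64 · min R -225/128 -> -451/256
11 of 15 · RRBRRBBBBRR · max L -113/64 · min R -451/256 -> -903/512
12 of 15 · RRBRRBBBBRRR · max L -113/64 · min R -903/512 -> -1807/1024
13 of 15 · RRBRRBBBBRRRB · max L -1807/1024 · min R -903/512 -> -3613/2048
14 of 15 · RRBRRBBBBRRRBR · max L -1807/1024 · min R -3613/2048 -> -7227/4096
15 of 15 · RRBRRBBBBRRRBRR · max L -1807/1024 · min R -7227/4096 -> -14455/8192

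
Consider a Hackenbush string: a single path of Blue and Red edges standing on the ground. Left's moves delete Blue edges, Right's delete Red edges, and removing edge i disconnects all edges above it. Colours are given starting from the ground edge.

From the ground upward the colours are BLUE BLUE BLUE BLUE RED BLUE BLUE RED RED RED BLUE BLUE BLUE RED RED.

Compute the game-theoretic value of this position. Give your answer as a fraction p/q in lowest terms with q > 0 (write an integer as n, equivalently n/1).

7737/2048

B: Left { 0 }, Right { ∅ } so simplest 1
BB: Left { 0, 1 }, Right { ∅ } so simplest 2
BBB: Left { 0, 1, 2 }, Right { ∅ } so simplest 3
BBBB: Left { 0, 1, 2, 3 }, Right { ∅ } so simplest 4
BBBBR: Left { 0, 1, 2, 3 }, Right { 4 } so simplest 7/2
BBBBRB: Left { 0, 1, 2, 3, 7/2 }, Right { 4 } so simplest 15/4
BBBBRBB: Left { 0, 1, 2, 3, 7/2, 15/4 }, Right { 4 } so simplest 31/8
BBBBRBBR: Left { 0, 1, 2, 3, 7/2, 15/4 }, Right { 31/8, 4 } so simplest 61/16
BBBBRBBRR: Left { 0, 1, 2, 3, 7/2, 15/4 }, Right { 61/16, 31/8, 4 } so simplest 121/32
BBBBRBBRRR: Left { 0, 1, 2, 3, 7/2, 15/4 }, Right { 121/32, 61/16, 31/8, 4 } so simplest 241/64
BBBBRBBRRRB: Left { 0, 1, 2, 3, 7/2, 15/4, 241/64 }, Right { 121/32, 61/16, 31/8, 4 } so simplest 483/128
BBBBRBBRRRBB: Left { 0, 1, 2, 3, 7/2, 15/4, 241/64, 483/128 }, Right { 121/32, 61/16, 31/8, 4 } so simplest 967/256
BBBBRBBRRRBBB: Left { 0, 1, 2, 3, 7/2, 15/4, 241/64, 483/128, 967/256 }, Right { 121/32, 61/16, 31/8, 4 } so simplest 1935/512
BBBBRBBRRRBBBR: Left { 0, 1, 2, 3, 7/2, 15/4, 241/64, 483/128, 967/256 }, Right { 1935/512, 121/32, 61/16, 31/8, 4 } so simplest 3869/1024
BBBBRBBRRRBBBRR: Left { 0, 1, 2, 3, 7/2, 15/4, 241/64, 483/128, 967/256 }, Right { 3869/1024, 1935/512, 121/32, 61/16, 31/8, 4 } so simplest 7737/2048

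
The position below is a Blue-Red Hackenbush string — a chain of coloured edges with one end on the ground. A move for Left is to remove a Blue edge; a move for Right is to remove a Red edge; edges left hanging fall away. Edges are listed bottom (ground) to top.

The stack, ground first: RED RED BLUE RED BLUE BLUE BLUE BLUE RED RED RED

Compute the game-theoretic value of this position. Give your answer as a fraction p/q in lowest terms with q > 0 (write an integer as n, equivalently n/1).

1 of 11 · R · max L −∞ · min R 0 — -1
2 of 11 · RR · max L −∞ · min R -1 — -2
3 of 11 · RRB · max L -2 · min R -1 — -3/2
4 of 11 · RRBR · max L -2 · min R -3/2 — -7/4
5 of 11 · RRBRB · max L -7/4 · min R -3/2 — -13/8
6 of 11 · RRBRBB · max L -13/8 · min R -3/2 — -25/16
7 of 11 · RRBRBBB · max L -25/16 · min R -3/2 — -49/32
8 of 11 · RRBRBBBB · max L -49/32 · min R -3/2 — -97/64
9 of 11 · RRBRBBBBR · max L -49/32 · min R -97/64 — -195/128
10 of 11 · RRBRBBBBRR · max L -49/32 · min R -195/128 — -391/256
11 of 11 · RRBRBBBBRRR · max L -49/32 · min R -391/256 — -783/512

-783/512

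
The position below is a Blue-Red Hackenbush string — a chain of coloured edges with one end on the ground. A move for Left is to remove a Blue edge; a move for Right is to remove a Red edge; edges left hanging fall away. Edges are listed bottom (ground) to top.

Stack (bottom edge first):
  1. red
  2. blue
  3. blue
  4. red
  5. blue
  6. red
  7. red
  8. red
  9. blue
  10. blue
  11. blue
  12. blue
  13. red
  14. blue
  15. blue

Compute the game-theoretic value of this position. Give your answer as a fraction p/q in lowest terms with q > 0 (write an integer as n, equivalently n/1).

value(r) = { (no moves) | 0 } = -1
value(rb) = { -1 | 0 } = -1/2
value(rbb) = { -1, -1/2 | 0 } = -1/4
value(rbbr) = { -1, -1/2 | -1/4, 0 } = -3/8
value(rbbrb) = { -1, -1/2, -3/8 | -1/4, 0 } = -5/16
value(rbbrbr) = { -1, -1/2, -3/8 | -5/16, -1/4, 0 } = -11/32
value(rbbrbrr) = { -1, -1/2, -3/8 | -11/32, -5/16, -1/4, 0 } = -23/64
value(rbbrbrrr) = { -1, -1/2, -3/8 | -23/64, -11/32, -5/16, -1/4, 0 } = -47/128
value(rbbrbrrrb) = { -1, -1/2, -3/8, -47/128 | -23/64, -11/32, -5/16, -1/4, 0 } = -93/256
value(rbbrbrrrbb) = { -1, -1/2, -3/8, -47/128, -93/256 | -23/64, -11/32, -5/16, -1/4, 0 } = -185/512
value(rbbrbrrrbbb) = { -1, -1/2, -3/8, -47/128, -93/256, -185/512 | -23/64, -11/32, -5/16, -1/4, 0 } = -369/1024
value(rbbrbrrrbbbb) = { -1, -1/2, -3/8, -47/128, -93/256, -185/512, -369/1024 | -23/64, -11/32, -5/16, -1/4, 0 } = -737/2048
value(rbbrbrrrbbbbr) = { -1, -1/2, -3/8, -47/128, -93/256, -185/512, -369/1024 | -737/2048, -23/64, -11/32, -5/16, -1/4, 0 } = -1475/4096
value(rbbrbrrrbbbbrb) = { -1, -1/2, -3/8, -47/128, -93/256, -185/512, -369/1024, -1475/4096 | -737/2048, -23/64, -11/32, -5/16, -1/4, 0 } = -2949/8192
value(rbbrbrrrbbbbrbb) = { -1, -1/2, -3/8, -47/128, -93/256, -185/512, -369/1024, -1475/4096, -2949/8192 | -737/2048, -23/64, -11/32, -5/16, -1/4, 0 } = -5897/16384

-5897/16384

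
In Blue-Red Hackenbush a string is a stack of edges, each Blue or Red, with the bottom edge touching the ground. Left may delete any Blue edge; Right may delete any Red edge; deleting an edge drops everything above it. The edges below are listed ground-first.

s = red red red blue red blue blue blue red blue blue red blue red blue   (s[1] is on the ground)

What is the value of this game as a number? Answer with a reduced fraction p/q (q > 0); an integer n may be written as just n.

Recurse on prefixes of the 15-edge string red red red blue red blue blue blue red blue blue red blue red blue:
value_1 [r]  L=[—]  R=[0]  — -1
value_2 [rr]  L=[—]  R=[-1 0]  — -2
value_3 [rrr]  L=[—]  R=[-2 -1 0]  — -3
value_4 [rrrb]  L=[-3]  R=[-2 -1 0]  — -5/2
value_5 [rrrbr]  L=[-3]  R=[-5/2 -2 -1 0]  — -11/4
value_6 [rrrbrb]  L=[-3 -11/4]  R=[-5/2 -2 -1 0]  — -21/8
value_7 [rrrbrbb]  L=[-3 -11/4 -21/8]  R=[-5/2 -2 -1 0]  — -41/16
value_8 [rrrbrbbb]  L=[-3 -11/4 -21/8 -41/16]  R=[-5/2 -2 -1 0]  — -81/32
value_9 [rrrbrbbbr]  L=[-3 -11/4 -21/8 -41/16]  R=[-81/32 -5/2 -2 -1 0]  — -163/64
value_10 [rrrbrbbbrb]  L=[-3 -11/4 -21/8 -41/16 -163/64]  R=[-81/32 -5/2 -2 -1 0]  — -325/128
value_11 [rrrbrbbbrbb]  L=[-3 -11/4 -21/8 -41/16 -163/64 -325/128]  R=[-81/32 -5/2 -2 -1 0]  — -649/256
value_12 [rrrbrbbbrbbr]  L=[-3 -11/4 -21/8 -41/16 -163/64 -325/128]  R=[-649/256 -81/32 -5/2 -2 -1 0]  — -1299/512
value_13 [rrrbrbbbrbbrb]  L=[-3 -11/4 -21/8 -41/16 -163/64 -325/128 -1299/512]  R=[-649/256 -81/32 -5/2 -2 -1 0]  — -2597/1024
value_14 [rrrbrbbbrbbrbr]  L=[-3 -11/4 -21/8 -41/16 -163/64 -325/128 -1299/512]  R=[-2597/1024 -649/256 -81/32 -5/2 -2 -1 0]  — -5195/2048
value_15 [rrrbrbbbrbbrbrb]  L=[-3 -11/4 -21/8 -41/16 -163/64 -325/128 -1299/512 -5195/2048]  R=[-2597/1024 -649/256 -81/32 -5/2 -2 -1 0]  — -10389/4096

-10389/4096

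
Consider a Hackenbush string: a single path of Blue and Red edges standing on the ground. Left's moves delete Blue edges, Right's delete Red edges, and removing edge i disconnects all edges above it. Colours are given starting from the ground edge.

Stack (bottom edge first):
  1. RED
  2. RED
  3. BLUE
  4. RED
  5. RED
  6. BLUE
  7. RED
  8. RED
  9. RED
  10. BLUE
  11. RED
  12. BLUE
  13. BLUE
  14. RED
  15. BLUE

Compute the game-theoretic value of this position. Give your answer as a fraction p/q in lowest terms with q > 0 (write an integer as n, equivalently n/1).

-15269/8192

edge 1 of 15 (RED): { none | 0 } -> -1
edge 2 of 15 (RED): { none | -1,0 } -> -2
edge 3 of 15 (BLUE): { -2 | -1,0 } -> -3/2
edge 4 of 15 (RED): { -2 | -3/2,-1,0 } -> -7/4
edge 5 of 15 (RED): { -2 | -7/4,-3/2,-1,0 } -> -15/8
edge 6 of 15 (BLUE): { -2,-15/8 | -7/4,-3/2,-1,0 } -> -29/16
edge 7 of 15 (RED): { -2,-15/8 | -29/16,-7/4,-3/2,-1,0 } -> -59/32
edge 8 of 15 (RED): { -2,-15/8 | -59/32,-29/16,-7/4,-3/2,-1,0 } -> -119/64
edge 9 of 15 (RED): { -2,-15/8 | -119/64,-59/32,-29/16,-7/4,-3/2,-1,0 } -> -239/128
edge 10 of 15 (BLUE): { -2,-15/8,-239/128 | -119/64,-59/32,-29/16,-7/4,-3/2,-1,0 } -> -477/256
edge 11 of 15 (RED): { -2,-15/8,-239/128 | -477/256,-119/64,-59/32,-29/16,-7/4,-3/2,-1,0 } -> -955/512
edge 12 of 15 (BLUE): { -2,-15/8,-239/128,-955/512 | -477/256,-119/64,-59/32,-29/16,-7/4,-3/2,-1,0 } -> -1909/1024
edge 13 of 15 (BLUE): { -2,-15/8,-239/128,-955/512,-1909/1024 | -477/256,-119/64,-59/32,-29/16,-7/4,-3/2,-1,0 } -> -3817/2048
edge 14 of 15 (RED): { -2,-15/8,-239/128,-955/512,-1909/1024 | -3817/2048,-477/256,-119/64,-59/32,-29/16,-7/4,-3/2,-1,0 } -> -7635/4096
edge 15 of 15 (BLUE): { -2,-15/8,-239/128,-955/512,-1909/1024,-7635/4096 | -3817/2048,-477/256,-119/64,-59/32,-29/16,-7/4,-3/2,-1,0 } -> -15269/8192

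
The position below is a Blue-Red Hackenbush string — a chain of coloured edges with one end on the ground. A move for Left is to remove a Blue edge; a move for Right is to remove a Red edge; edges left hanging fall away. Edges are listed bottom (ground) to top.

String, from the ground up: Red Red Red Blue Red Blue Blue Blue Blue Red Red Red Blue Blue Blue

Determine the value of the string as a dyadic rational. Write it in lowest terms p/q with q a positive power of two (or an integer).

-10353/4096

R: Left { none }, Right { 0 } — simplest -1
RR: Left { none }, Right { -1 0 } — simplest -2
RRR: Left { none }, Right { -2 -1 0 } — simplest -3
RRRB: Left { -3 }, Right { -2 -1 0 } — simplest -5/2
RRRBR: Left { -3 }, Right { -5/2 -2 -1 0 } — simplest -11/4
RRRBRB: Left { -3 -11/4 }, Right { -5/2 -2 -1 0 } — simplest -21/8
RRRBRBB: Left { -3 -11/4 -21/8 }, Right { -5/2 -2 -1 0 } — simplest -41/16
RRRBRBBB: Left { -3 -11/4 -21/8 -41/16 }, Right { -5/2 -2 -1 0 } — simplest -81/32
RRRBRBBBB: Left { -3 -11/4 -21/8 -41/16 -81/32 }, Right { -5/2 -2 -1 0 } — simplest -161/64
RRRBRBBBBR: Left { -3 -11/4 -21/8 -41/16 -81/32 }, Right { -161/64 -5/2 -2 -1 0 } — simplest -323/128
RRRBRBBBBRR: Left { -3 -11/4 -21/8 -41/16 -81/32 }, Right { -323/128 -161/64 -5/2 -2 -1 0 } — simplest -647/256
RRRBRBBBBRRR: Left { -3 -11/4 -21/8 -41/16 -81/32 }, Right { -647/256 -323/128 -161/64 -5/2 -2 -1 0 } — simplest -1295/512
RRRBRBBBBRRRB: Left { -3 -11/4 -21/8 -41/16 -81/32 -1295/512 }, Right { -647/256 -323/128 -161/64 -5/2 -2 -1 0 } — simplest -2589/1024
RRRBRBBBBRRRBB: Left { -3 -11/4 -21/8 -41/16 -81/32 -1295/512 -2589/1024 }, Right { -647/256 -323/128 -161/64 -5/2 -2 -1 0 } — simplest -5177/2048
RRRBRBBBBRRRBBB: Left { -3 -11/4 -21/8 -41/16 -81/32 -1295/512 -2589/1024 -5177/2048 }, Right { -647/256 -323/128 -161/64 -5/2 -2 -1 0 } — simplest -10353/4096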